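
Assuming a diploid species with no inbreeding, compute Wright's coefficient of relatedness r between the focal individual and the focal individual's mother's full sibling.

0.25

Each parent–offspring link contributes a factor of 1/2, and independent paths through distinct common ancestors add.
Full aunt/uncle↔niece/nephew: two paths of length 3 through the shared grandparent pair: r = 2·(1/2)^3 = 1/4.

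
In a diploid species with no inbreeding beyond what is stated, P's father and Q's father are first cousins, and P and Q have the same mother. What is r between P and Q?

Independent pedigree routes through distinct common ancestors add.
P and Q are related in two ways: second cousins through their fathers (r = 1/32) and half-sibs through their shared mother (r = 1/4).
r = 1/32 + 1/4 = 9/32 = 0.28125.

0.28125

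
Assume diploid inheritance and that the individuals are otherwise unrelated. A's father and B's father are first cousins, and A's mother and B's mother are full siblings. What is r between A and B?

Wright's path rule: contributions from independent ancestry routes add.
A and B are related in two ways: second cousins through their fathers (r = 1/32) and first cousins through their mothers (r = 1/8).
r = 1/32 + 1/8 = 0.15625.

0.15625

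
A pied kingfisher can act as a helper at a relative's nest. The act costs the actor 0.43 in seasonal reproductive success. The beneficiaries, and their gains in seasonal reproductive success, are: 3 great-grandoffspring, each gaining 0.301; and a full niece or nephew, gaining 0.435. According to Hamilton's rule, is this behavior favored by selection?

No

Hamilton's rule: the trait is favored when the sum of r·B over every recipient exceeds the actor's cost C.
r to a great-grandoffspring = 1/8 (three parent–offspring links: r = (1/2)^3 = 1/8).
r to a full niece or nephew = 1/4 (full aunt/uncle↔niece/nephew: two paths of length 3 through the shared grandparent pair: r = 2·(1/2)^3 = 1/4).
Summing one r·B term per recipient: 3·0.125·0.301 + 1·0.25·0.435 = 0.221625.
0.221625 < 0.43: the indirect benefit is less than the cost.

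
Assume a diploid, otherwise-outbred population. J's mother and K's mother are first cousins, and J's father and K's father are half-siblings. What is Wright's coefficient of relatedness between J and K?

0.09375

Relatedness sums over independent paths through distinct common ancestors.
J and K are related in two ways: second cousins through their mothers (r = 1/32) and half first cousins through their fathers (r = 1/16).
r = 1/32 + 1/16 = 3/32 = 0.09375.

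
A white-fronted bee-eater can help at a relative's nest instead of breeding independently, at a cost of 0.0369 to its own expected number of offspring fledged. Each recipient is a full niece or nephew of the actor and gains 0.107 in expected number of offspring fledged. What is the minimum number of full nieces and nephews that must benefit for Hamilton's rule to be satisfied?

r to a full niece or nephew = 1/4 (full aunt/uncle↔niece/nephew: two paths of length 3 through the shared grandparent pair: r = 2·(1/2)^3 = 1/4).
Hamilton's rule: n·r·B > C  ⇒  n > C/(r·B) = 0.0369/(0.25·0.107) = 1.379.
The smallest integer exceeding 1.379 is 2.

2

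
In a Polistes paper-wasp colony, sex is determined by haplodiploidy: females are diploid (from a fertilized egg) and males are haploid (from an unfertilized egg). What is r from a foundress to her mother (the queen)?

0.5

One meiotic link between diploid queen and diploid daughter: r = 1/2.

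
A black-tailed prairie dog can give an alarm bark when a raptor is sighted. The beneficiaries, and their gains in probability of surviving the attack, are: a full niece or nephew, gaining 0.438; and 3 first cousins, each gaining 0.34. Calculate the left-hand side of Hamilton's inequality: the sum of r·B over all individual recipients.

0.237

r to a full niece or nephew = 1/4 (full aunt/uncle↔niece/nephew: two paths of length 3 through the shared grandparent pair: r = 2·(1/2)^3 = 1/4).
r to a first cousin = 0.125 (first cousins share one grandparent pair — two paths of length 4: r = 2·(1/2)^4 = 1/8).
Summing one r·B term per recipient: 1·0.25·0.438 + 3·0.125·0.34 = 0.237.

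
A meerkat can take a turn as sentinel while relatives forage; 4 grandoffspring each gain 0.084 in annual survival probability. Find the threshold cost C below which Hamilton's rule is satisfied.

r to a grandoffspring = 0.25 (two parent–offspring links: r = (1/2)^2 = 1/4).
Hamilton's rule: n·r·B > C, so the trait is favored while C < n·r·B = 4·0.25·0.084 = 0.084.

0.084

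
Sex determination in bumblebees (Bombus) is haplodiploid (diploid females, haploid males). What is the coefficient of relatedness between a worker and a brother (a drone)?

Her haploid brother carries none of their father's genes and a random half of their mother's genome; that half matches the maternal half of her own genome with probability 1/2: r = 1/2 · 1/2 = 1/4.

0.25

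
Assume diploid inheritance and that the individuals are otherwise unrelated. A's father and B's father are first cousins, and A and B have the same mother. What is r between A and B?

0.28125

Independent pedigree routes through distinct common ancestors add.
A and B are related in two ways: second cousins through their fathers (r = 1/32) and half-sibs through their shared mother (r = 1/4).
r = 1/32 + 1/4 = 0.28125.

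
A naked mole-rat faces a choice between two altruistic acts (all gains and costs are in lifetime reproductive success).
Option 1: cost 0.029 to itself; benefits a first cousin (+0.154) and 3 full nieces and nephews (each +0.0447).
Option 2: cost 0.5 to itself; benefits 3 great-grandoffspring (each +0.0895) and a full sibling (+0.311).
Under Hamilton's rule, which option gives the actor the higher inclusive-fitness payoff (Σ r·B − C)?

Option 1

Option 1: r to a first cousin = 0.125.
Option 1: r to a full niece or nephew = 0.25.
Option 1: Σ r·B − C = (1·0.125·0.154 + 3·0.25·0.0447) − 0.029 = 0.023775.
Option 2: r to a great-grandoffspring = 0.125.
Option 2: r to a full sibling = 0.5.
Option 2: Σ r·B − C = (3·0.125·0.0895 + 1·0.5·0.311) − 0.5 = -0.3109375.
Option 1 has the higher net inclusive-fitness payoff.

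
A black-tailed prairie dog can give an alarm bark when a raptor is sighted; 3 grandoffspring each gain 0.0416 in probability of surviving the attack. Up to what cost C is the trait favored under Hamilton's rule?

0.0312

r to a grandoffspring = 1/4 (two parent–offspring links: r = (1/2)^2 = 1/4).
Hamilton's rule: n·r·B > C, so the trait is favored while C < n·r·B = 3·0.25·0.0416 = 0.0312.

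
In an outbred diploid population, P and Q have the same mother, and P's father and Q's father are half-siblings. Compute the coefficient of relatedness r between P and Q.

Independent pedigree routes through distinct common ancestors add.
P and Q are related in two ways: half-sibs through their shared mother (r = 1/4) and half first cousins through their fathers (r = 1/16).
r = 1/4 + 1/16 = 0.3125.

0.3125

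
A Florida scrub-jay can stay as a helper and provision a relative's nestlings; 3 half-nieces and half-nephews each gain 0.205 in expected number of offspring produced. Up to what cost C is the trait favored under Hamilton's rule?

0.076875

r to a half-niece or half-nephew = 1/8 (half-aunt/uncle↔niece/nephew: one path of length 3: r = (1/2)^3 = 1/8).
Hamilton's rule: n·r·B > C, so the trait is favored while C < n·r·B = 3·0.125·0.205 = 0.076875.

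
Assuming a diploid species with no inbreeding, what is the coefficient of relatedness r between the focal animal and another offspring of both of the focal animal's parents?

0.5

Each parent–offspring link contributes a factor of 1/2, and independent paths through distinct common ancestors add.
Full sibs share both parents — two paths of length 2: r = 2·(1/2)^2 = 1/2.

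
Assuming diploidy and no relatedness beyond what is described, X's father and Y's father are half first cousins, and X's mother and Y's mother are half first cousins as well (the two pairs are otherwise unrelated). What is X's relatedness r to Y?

Independent pedigree routes through distinct common ancestors add.
X and Y are related in two ways: half second cousins through their fathers (r = 1/64) and half second cousins through their mothers (r = 1/64).
r = 1/64 + 1/64 = 0.03125.

0.03125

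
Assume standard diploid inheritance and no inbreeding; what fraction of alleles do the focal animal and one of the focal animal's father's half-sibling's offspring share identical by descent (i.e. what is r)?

0.0625

Each parent–offspring link contributes a factor of 1/2, and independent paths through distinct common ancestors add.
Half first cousins share one grandparent — one path of length 4: r = (1/2)^4 = 1/16.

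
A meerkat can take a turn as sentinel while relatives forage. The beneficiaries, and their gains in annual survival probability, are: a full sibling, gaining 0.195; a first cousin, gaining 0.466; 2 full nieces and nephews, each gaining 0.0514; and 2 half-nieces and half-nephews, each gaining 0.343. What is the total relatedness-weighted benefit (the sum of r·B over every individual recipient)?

r to a full sibling = 1/2 (full sibs share both parents — two paths of length 2: r = 2·(1/2)^2 = 1/2).
r to a first cousin = 0.125 (first cousins share one grandparent pair — two paths of length 4: r = 2·(1/2)^4 = 1/8).
r to a full niece or nephew = 1/4 (full aunt/uncle↔niece/nephew: two paths of length 3 through the shared grandparent pair: r = 2·(1/2)^3 = 1/4).
r to a half-niece or half-nephew = 1/8 (half-aunt/uncle↔niece/nephew: one path of length 3: r = (1/2)^3 = 1/8).
Summing one r·B term per recipient: 1·0.5·0.195 + 1·0.125·0.466 + 2·0.25·0.0514 + 2·0.125·0.343 = 0.2672.

0.2672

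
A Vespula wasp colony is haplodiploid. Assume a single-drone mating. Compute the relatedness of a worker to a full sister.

0.75

Haplodiploid full sisters inherit their father's entire haploid genome identically (contributing 1/2) and on average half of their mother's contribution (1/2 · 1/2 = 1/4); r = 1/2 + 1/4 = 3/4.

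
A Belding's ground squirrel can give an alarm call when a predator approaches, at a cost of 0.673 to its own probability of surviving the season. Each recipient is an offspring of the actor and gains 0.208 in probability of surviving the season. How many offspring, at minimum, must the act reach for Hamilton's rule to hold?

r to an offspring = 0.5 (one parent–offspring link: r = (1/2)^1 = 1/2).
Hamilton's rule: n·r·B > C  ⇒  n > C/(r·B) = 0.673/(0.5·0.208) = 6.471.
The smallest integer exceeding 6.471 is 7.

7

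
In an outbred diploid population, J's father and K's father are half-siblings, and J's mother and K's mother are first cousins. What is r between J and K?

With two independent routes of shared ancestry, r is the sum of the two contributions.
J and K are related in two ways: half first cousins through their fathers (r = 1/16) and second cousins through their mothers (r = 1/32).
r = 1/16 + 1/32 = 0.09375.

0.09375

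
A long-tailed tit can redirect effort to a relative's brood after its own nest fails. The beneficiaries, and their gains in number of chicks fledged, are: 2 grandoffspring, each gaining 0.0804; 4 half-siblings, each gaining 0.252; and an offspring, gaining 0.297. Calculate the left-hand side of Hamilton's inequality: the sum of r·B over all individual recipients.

r to a grandoffspring = 1/4 (two parent–offspring links: r = (1/2)^2 = 1/4).
r to a half-sibling = 0.25 (half-sibs share one parent — one path of length 2: r = (1/2)^2 = 1/4).
r to an offspring = 1/2 (one parent–offspring link: r = (1/2)^1 = 1/2).
Summing one r·B term per recipient: 2·0.25·0.0804 + 4·0.25·0.252 + 1·0.5·0.297 = 0.4407.

0.4407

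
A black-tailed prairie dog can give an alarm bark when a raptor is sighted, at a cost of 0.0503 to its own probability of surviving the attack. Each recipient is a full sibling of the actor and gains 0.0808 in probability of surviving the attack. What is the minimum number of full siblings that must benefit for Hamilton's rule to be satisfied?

r to a full sibling = 1/2 (full sibs share both parents — two paths of length 2: r = 2·(1/2)^2 = 1/2).
Hamilton's rule: n·r·B > C  ⇒  n > C/(r·B) = 0.0503/(0.5·0.0808) = 1.245.
The smallest integer exceeding 1.245 is 2.

2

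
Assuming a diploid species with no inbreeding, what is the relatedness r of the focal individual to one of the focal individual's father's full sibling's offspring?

Each parent–offspring link contributes a factor of 1/2, and independent paths through distinct common ancestors add.
First cousins share one grandparent pair — two paths of length 4: r = 2·(1/2)^4 = 1/8.

0.125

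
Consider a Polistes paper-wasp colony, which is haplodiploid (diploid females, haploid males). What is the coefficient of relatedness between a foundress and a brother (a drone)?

0.25

Her haploid brother carries none of their father's genes and a random half of their mother's genome; that half matches the maternal half of her own genome with probability 1/2: r = 1/2 · 1/2 = 1/4.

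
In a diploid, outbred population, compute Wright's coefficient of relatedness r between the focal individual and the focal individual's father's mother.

Each parent–offspring link contributes a factor of 1/2, and independent paths through distinct common ancestors add.
Two parent–offspring links: r = (1/2)^2 = 1/4.

0.25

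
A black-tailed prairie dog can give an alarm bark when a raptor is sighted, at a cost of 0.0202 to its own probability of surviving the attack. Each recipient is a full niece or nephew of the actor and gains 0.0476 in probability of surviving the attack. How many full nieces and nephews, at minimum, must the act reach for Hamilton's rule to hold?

r to a full niece or nephew = 1/4 (full aunt/uncle↔niece/nephew: two paths of length 3 through the shared grandparent pair: r = 2·(1/2)^3 = 1/4).
Hamilton's rule: n·r·B > C  ⇒  n > C/(r·B) = 0.0202/(0.25·0.0476) = 1.697.
The smallest integer exceeding 1.697 is 2.

2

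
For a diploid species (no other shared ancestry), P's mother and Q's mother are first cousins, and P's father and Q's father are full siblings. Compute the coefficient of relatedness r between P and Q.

0.15625

With two independent routes of shared ancestry, r is the sum of the two contributions.
P and Q are related in two ways: second cousins through their mothers (r = 1/32) and first cousins through their fathers (r = 1/8).
r = 1/32 + 1/8 = 5/32 = 0.15625.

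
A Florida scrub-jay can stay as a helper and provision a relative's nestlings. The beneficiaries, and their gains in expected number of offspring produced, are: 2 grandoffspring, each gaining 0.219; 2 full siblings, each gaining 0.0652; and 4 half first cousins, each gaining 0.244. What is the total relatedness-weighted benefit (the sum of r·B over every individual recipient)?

0.2357

r to a grandoffspring = 1/4 (two parent–offspring links: r = (1/2)^2 = 1/4).
r to a full sibling = 1/2 (full sibs share both parents — two paths of length 2: r = 2·(1/2)^2 = 1/2).
r to a half first cousin = 0.0625 (half first cousins share one grandparent — one path of length 4: r = (1/2)^4 = 1/16).
Summing one r·B term per recipient: 2·0.25·0.219 + 2·0.5·0.0652 + 4·0.0625·0.244 = 0.2357.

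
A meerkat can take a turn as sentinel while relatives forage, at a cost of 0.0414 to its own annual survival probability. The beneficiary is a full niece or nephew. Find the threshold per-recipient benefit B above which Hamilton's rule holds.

0.1656

r to a full niece or nephew = 1/4 (full aunt/uncle↔niece/nephew: two paths of length 3 through the shared grandparent pair: r = 2·(1/2)^3 = 1/4).
Hamilton's rule with n recipients of equal r: n·r·B > C, so B > C/(n·r) = 0.0414/(1·0.25) = 0.1656.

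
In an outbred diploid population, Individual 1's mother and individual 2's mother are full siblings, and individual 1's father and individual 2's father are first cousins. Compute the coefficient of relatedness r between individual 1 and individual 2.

0.15625

Independent pedigree routes through distinct common ancestors add.
Individual 1 and individual 2 are related in two ways: first cousins through their mothers (r = 1/8) and second cousins through their fathers (r = 1/32).
r = 1/8 + 1/32 = 0.15625.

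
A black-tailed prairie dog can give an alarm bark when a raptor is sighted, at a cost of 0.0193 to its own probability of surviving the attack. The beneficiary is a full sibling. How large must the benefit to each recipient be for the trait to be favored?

r to a full sibling = 1/2 (full sibs share both parents — two paths of length 2: r = 2·(1/2)^2 = 1/2).
Hamilton's rule with n recipients of equal r: n·r·B > C, so B > C/(n·r) = 0.0193/(1·0.5) = 0.0386.

0.0386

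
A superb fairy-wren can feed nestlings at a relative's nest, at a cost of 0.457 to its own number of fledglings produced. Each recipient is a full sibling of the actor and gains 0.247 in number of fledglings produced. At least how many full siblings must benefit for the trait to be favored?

4

r to a full sibling = 0.5 (full sibs share both parents — two paths of length 2: r = 2·(1/2)^2 = 1/2).
Hamilton's rule: n·r·B > C  ⇒  n > C/(r·B) = 0.457/(0.5·0.247) = 3.7.
The smallest integer exceeding 3.7 is 4.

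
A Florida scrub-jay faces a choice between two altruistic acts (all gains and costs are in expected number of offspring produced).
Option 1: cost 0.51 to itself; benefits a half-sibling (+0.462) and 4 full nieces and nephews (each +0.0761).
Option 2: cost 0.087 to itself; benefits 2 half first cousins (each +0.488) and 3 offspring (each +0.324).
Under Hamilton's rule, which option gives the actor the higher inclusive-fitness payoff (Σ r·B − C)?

Option 1: r to a half-sibling = 0.25.
Option 1: r to a full niece or nephew = 0.25.
Option 1: Σ r·B − C = (1·0.25·0.462 + 4·0.25·0.0761) − 0.51 = -0.3184.
Option 2: r to a half first cousin = 0.0625.
Option 2: r to an offspring = 0.5.
Option 2: Σ r·B − C = (2·0.0625·0.488 + 3·0.5·0.324) − 0.087 = 0.46.
Option 2 has the higher net inclusive-fitness payoff.

Option 2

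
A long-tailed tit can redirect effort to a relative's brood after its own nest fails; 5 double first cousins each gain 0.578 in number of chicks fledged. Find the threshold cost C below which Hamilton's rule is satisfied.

0.7225

r to a double first cousin = 1/4 (double first cousins share both grandparent pairs — four paths of length 4: r = 4·(1/2)^4 = 1/4).
Hamilton's rule: n·r·B > C, so the trait is favored while C < n·r·B = 5·0.25·0.578 = 0.7225.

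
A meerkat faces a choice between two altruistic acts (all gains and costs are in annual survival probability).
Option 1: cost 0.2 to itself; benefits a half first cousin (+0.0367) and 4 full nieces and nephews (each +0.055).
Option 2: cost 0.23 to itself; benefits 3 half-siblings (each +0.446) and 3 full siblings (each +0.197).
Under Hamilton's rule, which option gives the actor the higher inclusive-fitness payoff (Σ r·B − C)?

Option 1: r to a half first cousin = 0.0625.
Option 1: r to a full niece or nephew = 0.25.
Option 1: Σ r·B − C = (1·0.0625·0.0367 + 4·0.25·0.055) − 0.2 = -0.14270625.
Option 2: r to a half-sibling = 0.25.
Option 2: r to a full sibling = 0.5.
Option 2: Σ r·B − C = (3·0.25·0.446 + 3·0.5·0.197) − 0.23 = 0.4.
Option 2 has the higher net inclusive-fitness payoff.

Option 2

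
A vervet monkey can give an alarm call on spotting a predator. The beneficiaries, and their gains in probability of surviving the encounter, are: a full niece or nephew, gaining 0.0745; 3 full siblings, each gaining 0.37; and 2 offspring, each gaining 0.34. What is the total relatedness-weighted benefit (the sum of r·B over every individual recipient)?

0.913625

r to a full niece or nephew = 1/4 (full aunt/uncle↔niece/nephew: two paths of length 3 through the shared grandparent pair: r = 2·(1/2)^3 = 1/4).
r to a full sibling = 0.5 (full sibs share both parents — two paths of length 2: r = 2·(1/2)^2 = 1/2).
r to an offspring = 1/2 (one parent–offspring link: r = (1/2)^1 = 1/2).
Summing one r·B term per recipient: 1·0.25·0.0745 + 3·0.5·0.37 + 2·0.5·0.34 = 0.913625.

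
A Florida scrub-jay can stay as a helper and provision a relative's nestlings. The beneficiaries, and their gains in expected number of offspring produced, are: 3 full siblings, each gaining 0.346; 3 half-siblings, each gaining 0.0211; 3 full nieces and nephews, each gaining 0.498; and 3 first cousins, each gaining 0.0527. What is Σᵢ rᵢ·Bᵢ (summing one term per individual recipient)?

0.9280875

r to a full sibling = 1/2 (full sibs share both parents — two paths of length 2: r = 2·(1/2)^2 = 1/2).
r to a half-sibling = 0.25 (half-sibs share one parent — one path of length 2: r = (1/2)^2 = 1/4).
r to a full niece or nephew = 1/4 (full aunt/uncle↔niece/nephew: two paths of length 3 through the shared grandparent pair: r = 2·(1/2)^3 = 1/4).
r to a first cousin = 1/8 (first cousins share one grandparent pair — two paths of length 4: r = 2·(1/2)^4 = 1/8).
Summing one r·B term per recipient: 3·0.5·0.346 + 3·0.25·0.0211 + 3·0.25·0.498 + 3·0.125·0.0527 = 0.9280875.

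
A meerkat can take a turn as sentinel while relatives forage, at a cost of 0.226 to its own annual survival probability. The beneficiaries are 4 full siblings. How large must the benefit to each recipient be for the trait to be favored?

0.113

r to a full sibling = 1/2 (full sibs share both parents — two paths of length 2: r = 2·(1/2)^2 = 1/2).
Hamilton's rule with n recipients of equal r: n·r·B > C, so B > C/(n·r) = 0.226/(4·0.5) = 0.113.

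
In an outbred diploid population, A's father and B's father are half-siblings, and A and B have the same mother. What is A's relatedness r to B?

0.3125

Relatedness sums over independent paths through distinct common ancestors.
A and B are related in two ways: half first cousins through their fathers (r = 1/16) and half-sibs through their shared mother (r = 1/4).
r = 1/16 + 1/4 = 0.3125.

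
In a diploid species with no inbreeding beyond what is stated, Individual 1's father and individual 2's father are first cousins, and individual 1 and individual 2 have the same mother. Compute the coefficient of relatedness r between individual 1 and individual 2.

Wright's path rule: contributions from independent ancestry routes add.
Individual 1 and individual 2 are related in two ways: second cousins through their fathers (r = 1/32) and half-sibs through their shared mother (r = 1/4).
r = 1/32 + 1/4 = 9/32 = 0.28125.

0.28125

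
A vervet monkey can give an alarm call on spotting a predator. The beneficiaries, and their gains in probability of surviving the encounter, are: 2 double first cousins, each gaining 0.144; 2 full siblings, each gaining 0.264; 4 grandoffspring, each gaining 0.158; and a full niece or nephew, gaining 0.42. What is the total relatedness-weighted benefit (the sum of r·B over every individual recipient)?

0.599

r to a double first cousin = 0.25 (double first cousins share both grandparent pairs — four paths of length 4: r = 4·(1/2)^4 = 1/4).
r to a full sibling = 0.5 (full sibs share both parents — two paths of length 2: r = 2·(1/2)^2 = 1/2).
r to a grandoffspring = 0.25 (two parent–offspring links: r = (1/2)^2 = 1/4).
r to a full niece or nephew = 0.25 (full aunt/uncle↔niece/nephew: two paths of length 3 through the shared grandparent pair: r = 2·(1/2)^3 = 1/4).
Summing one r·B term per recipient: 2·0.25·0.144 + 2·0.5·0.264 + 4·0.25·0.158 + 1·0.25·0.42 = 0.599.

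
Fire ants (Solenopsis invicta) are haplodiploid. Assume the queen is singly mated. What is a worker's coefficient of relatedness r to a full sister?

0.75

Haplodiploid full sisters inherit their father's entire haploid genome identically (contributing 1/2) and on average half of their mother's contribution (1/2 · 1/2 = 1/4); r = 1/2 + 1/4 = 3/4.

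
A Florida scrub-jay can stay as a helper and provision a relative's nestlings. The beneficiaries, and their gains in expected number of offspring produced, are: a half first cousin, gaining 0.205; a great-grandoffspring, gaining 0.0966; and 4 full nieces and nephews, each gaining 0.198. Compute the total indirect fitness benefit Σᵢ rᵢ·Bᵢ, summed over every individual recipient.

r to a half first cousin = 0.0625 (half first cousins share one grandparent — one path of length 4: r = (1/2)^4 = 1/16).
r to a great-grandoffspring = 0.125 (three parent–offspring links: r = (1/2)^3 = 1/8).
r to a full niece or nephew = 1/4 (full aunt/uncle↔niece/nephew: two paths of length 3 through the shared grandparent pair: r = 2·(1/2)^3 = 1/4).
Summing one r·B term per recipient: 1·0.0625·0.205 + 1·0.125·0.0966 + 4·0.25·0.198 = 0.2228875.

0.2228875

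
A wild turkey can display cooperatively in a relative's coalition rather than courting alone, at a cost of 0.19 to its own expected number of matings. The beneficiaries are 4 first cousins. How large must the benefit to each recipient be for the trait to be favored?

0.38

r to a first cousin = 1/8 (first cousins share one grandparent pair — two paths of length 4: r = 2·(1/2)^4 = 1/8).
Hamilton's rule with n recipients of equal r: n·r·B > C, so B > C/(n·r) = 0.19/(4·0.125) = 0.38.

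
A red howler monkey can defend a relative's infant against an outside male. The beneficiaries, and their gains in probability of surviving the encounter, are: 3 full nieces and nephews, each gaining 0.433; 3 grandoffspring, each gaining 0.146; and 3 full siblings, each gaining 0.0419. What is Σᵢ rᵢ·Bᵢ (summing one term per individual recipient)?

0.4971

r to a full niece or nephew = 0.25 (full aunt/uncle↔niece/nephew: two paths of length 3 through the shared grandparent pair: r = 2·(1/2)^3 = 1/4).
r to a grandoffspring = 0.25 (two parent–offspring links: r = (1/2)^2 = 1/4).
r to a full sibling = 0.5 (full sibs share both parents — two paths of length 2: r = 2·(1/2)^2 = 1/2).
Summing one r·B term per recipient: 3·0.25·0.433 + 3·0.25·0.146 + 3·0.5·0.0419 = 0.4971.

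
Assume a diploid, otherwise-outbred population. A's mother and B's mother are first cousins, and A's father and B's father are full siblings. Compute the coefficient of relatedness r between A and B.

0.15625

Relatedness sums over independent paths through distinct common ancestors.
A and B are related in two ways: second cousins through their mothers (r = 1/32) and first cousins through their fathers (r = 1/8).
r = 1/32 + 1/8 = 5/32 = 0.15625.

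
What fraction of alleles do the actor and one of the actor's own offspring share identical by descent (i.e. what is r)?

0.5

Each parent–offspring link contributes a factor of 1/2, and independent paths through distinct common ancestors add.
One parent–offspring link: r = (1/2)^1 = 1/2.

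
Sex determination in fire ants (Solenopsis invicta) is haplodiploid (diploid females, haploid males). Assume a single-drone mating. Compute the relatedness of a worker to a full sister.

0.75

Haplodiploid full sisters inherit their father's entire haploid genome identically (contributing 1/2) and on average half of their mother's contribution (1/2 · 1/2 = 1/4); r = 1/2 + 1/4 = 3/4.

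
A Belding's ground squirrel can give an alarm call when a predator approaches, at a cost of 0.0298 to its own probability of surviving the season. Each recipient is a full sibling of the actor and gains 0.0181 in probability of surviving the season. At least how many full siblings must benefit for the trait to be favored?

4

r to a full sibling = 0.5 (full sibs share both parents — two paths of length 2: r = 2·(1/2)^2 = 1/2).
Hamilton's rule: n·r·B > C  ⇒  n > C/(r·B) = 0.0298/(0.5·0.0181) = 3.293.
The smallest integer exceeding 3.293 is 4.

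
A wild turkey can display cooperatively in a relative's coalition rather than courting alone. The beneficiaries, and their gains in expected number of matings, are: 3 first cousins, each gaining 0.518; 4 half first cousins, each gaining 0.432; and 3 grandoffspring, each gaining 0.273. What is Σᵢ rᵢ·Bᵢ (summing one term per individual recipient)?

0.507

r to a first cousin = 0.125 (first cousins share one grandparent pair — two paths of length 4: r = 2·(1/2)^4 = 1/8).
r to a half first cousin = 0.0625 (half first cousins share one grandparent — one path of length 4: r = (1/2)^4 = 1/16).
r to a grandoffspring = 1/4 (two parent–offspring links: r = (1/2)^2 = 1/4).
Summing one r·B term per recipient: 3·0.125·0.518 + 4·0.0625·0.432 + 3·0.25·0.273 = 0.507.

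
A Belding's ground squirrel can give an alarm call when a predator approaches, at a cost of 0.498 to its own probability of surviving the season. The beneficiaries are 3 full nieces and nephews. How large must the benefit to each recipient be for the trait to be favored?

r to a full niece or nephew = 0.25 (full aunt/uncle↔niece/nephew: two paths of length 3 through the shared grandparent pair: r = 2·(1/2)^3 = 1/4).
Hamilton's rule with n recipients of equal r: n·r·B > C, so B > C/(n·r) = 0.498/(3·0.25) = 0.664.

0.664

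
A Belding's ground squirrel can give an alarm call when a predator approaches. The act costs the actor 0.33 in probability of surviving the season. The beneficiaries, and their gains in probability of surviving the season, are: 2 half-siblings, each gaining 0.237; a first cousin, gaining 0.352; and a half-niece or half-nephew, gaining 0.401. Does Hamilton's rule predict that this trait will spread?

Hamilton's rule: the trait is favored when the sum of r·B over every recipient exceeds the actor's cost C.
r to a half-sibling = 0.25 (half-sibs share one parent — one path of length 2: r = (1/2)^2 = 1/4).
r to a first cousin = 1/8 (first cousins share one grandparent pair — two paths of length 4: r = 2·(1/2)^4 = 1/8).
r to a half-niece or half-nephew = 0.125 (half-aunt/uncle↔niece/nephew: one path of length 3: r = (1/2)^3 = 1/8).
Summing one r·B term per recipient: 2·0.25·0.237 + 1·0.125·0.352 + 1·0.125·0.401 = 0.212625.
0.212625 < 0.33: the indirect benefit is less than the cost.

No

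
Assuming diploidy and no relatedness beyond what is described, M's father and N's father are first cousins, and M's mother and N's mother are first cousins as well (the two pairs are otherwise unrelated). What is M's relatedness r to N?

Relatedness sums over independent paths through distinct common ancestors.
M and N are related in two ways: second cousins through their fathers (r = 1/32) and second cousins through their mothers (r = 1/32).
r = 1/32 + 1/32 = 0.0625.

0.0625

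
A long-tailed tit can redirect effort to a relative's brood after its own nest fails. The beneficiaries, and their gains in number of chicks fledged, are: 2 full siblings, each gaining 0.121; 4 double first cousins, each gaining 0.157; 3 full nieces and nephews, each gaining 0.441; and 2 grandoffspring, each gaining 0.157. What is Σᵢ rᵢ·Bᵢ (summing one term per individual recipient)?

0.68725

r to a full sibling = 0.5 (full sibs share both parents — two paths of length 2: r = 2·(1/2)^2 = 1/2).
r to a double first cousin = 0.25 (double first cousins share both grandparent pairs — four paths of length 4: r = 4·(1/2)^4 = 1/4).
r to a full niece or nephew = 0.25 (full aunt/uncle↔niece/nephew: two paths of length 3 through the shared grandparent pair: r = 2·(1/2)^3 = 1/4).
r to a grandoffspring = 0.25 (two parent–offspring links: r = (1/2)^2 = 1/4).
Summing one r·B term per recipient: 2·0.5·0.121 + 4·0.25·0.157 + 3·0.25·0.441 + 2·0.25·0.157 = 0.68725.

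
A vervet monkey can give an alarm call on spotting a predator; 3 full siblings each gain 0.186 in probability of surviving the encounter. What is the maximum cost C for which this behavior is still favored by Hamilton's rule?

0.279

r to a full sibling = 0.5 (full sibs share both parents — two paths of length 2: r = 2·(1/2)^2 = 1/2).
Hamilton's rule: n·r·B > C, so the trait is favored while C < n·r·B = 3·0.5·0.186 = 0.279.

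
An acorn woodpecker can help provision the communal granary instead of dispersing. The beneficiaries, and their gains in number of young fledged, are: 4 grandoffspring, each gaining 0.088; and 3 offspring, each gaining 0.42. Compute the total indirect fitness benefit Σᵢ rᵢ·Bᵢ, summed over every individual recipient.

0.718

r to a grandoffspring = 0.25 (two parent–offspring links: r = (1/2)^2 = 1/4).
r to an offspring = 0.5 (one parent–offspring link: r = (1/2)^1 = 1/2).
Summing one r·B term per recipient: 4·0.25·0.088 + 3·0.5·0.42 = 0.718.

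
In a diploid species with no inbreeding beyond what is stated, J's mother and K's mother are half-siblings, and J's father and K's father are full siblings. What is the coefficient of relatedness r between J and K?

Independent pedigree routes through distinct common ancestors add.
J and K are related in two ways: half first cousins through their mothers (r = 1/16) and first cousins through their fathers (r = 1/8).
r = 1/16 + 1/8 = 3/16 = 0.1875.

0.1875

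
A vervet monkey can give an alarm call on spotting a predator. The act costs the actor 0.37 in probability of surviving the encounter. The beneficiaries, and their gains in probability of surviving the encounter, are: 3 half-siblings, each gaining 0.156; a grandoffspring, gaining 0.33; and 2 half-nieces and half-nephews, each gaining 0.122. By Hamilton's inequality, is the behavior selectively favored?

No

Hamilton's rule: the trait is favored when the sum of r·B over every recipient exceeds the actor's cost C.
r to a half-sibling = 0.25 (half-sibs share one parent — one path of length 2: r = (1/2)^2 = 1/4).
r to a grandoffspring = 0.25 (two parent–offspring links: r = (1/2)^2 = 1/4).
r to a half-niece or half-nephew = 0.125 (half-aunt/uncle↔niece/nephew: one path of length 3: r = (1/2)^3 = 1/8).
Summing one r·B term per recipient: 3·0.25·0.156 + 1·0.25·0.33 + 2·0.125·0.122 = 0.23.
0.23 < 0.37: the indirect benefit is less than the cost.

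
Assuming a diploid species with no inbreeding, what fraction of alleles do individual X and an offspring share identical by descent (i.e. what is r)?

One parent–offspring link: r = (1/2)^1 = 1/2.

0.5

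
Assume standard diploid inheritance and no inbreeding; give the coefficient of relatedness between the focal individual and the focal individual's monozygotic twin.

Each parent–offspring link contributes a factor of 1/2, and independent paths through distinct common ancestors add.
Monozygotic twins share every allele identical by descent: r = 1.

1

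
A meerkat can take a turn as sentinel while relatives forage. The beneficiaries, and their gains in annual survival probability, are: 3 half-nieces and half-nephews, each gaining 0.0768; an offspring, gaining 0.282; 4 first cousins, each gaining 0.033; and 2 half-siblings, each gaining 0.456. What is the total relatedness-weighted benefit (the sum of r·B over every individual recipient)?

r to a half-niece or half-nephew = 0.125 (half-aunt/uncle↔niece/nephew: one path of length 3: r = (1/2)^3 = 1/8).
r to an offspring = 1/2 (one parent–offspring link: r = (1/2)^1 = 1/2).
r to a first cousin = 1/8 (first cousins share one grandparent pair — two paths of length 4: r = 2·(1/2)^4 = 1/8).
r to a half-sibling = 0.25 (half-sibs share one parent — one path of length 2: r = (1/2)^2 = 1/4).
Summing one r·B term per recipient: 3·0.125·0.0768 + 1·0.5·0.282 + 4·0.125·0.033 + 2·0.25·0.456 = 0.4143.

0.4143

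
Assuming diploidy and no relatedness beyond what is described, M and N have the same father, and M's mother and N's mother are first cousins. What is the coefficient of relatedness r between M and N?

Wright's path rule: contributions from independent ancestry routes add.
M and N are related in two ways: half-sibs through their shared father (r = 1/4) and second cousins through their mothers (r = 1/32).
r = 1/4 + 1/32 = 0.28125.

0.28125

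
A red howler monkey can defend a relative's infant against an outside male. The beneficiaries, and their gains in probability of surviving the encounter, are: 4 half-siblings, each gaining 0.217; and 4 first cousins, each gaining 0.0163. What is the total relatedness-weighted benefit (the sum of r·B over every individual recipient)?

r to a half-sibling = 1/4 (half-sibs share one parent — one path of length 2: r = (1/2)^2 = 1/4).
r to a first cousin = 1/8 (first cousins share one grandparent pair — two paths of length 4: r = 2·(1/2)^4 = 1/8).
Summing one r·B term per recipient: 4·0.25·0.217 + 4·0.125·0.0163 = 0.22515.

0.22515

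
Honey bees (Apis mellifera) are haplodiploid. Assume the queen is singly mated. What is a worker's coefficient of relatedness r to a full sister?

0.75

Haplodiploid full sisters inherit their father's entire haploid genome identically (contributing 1/2) and on average half of their mother's contribution (1/2 · 1/2 = 1/4); r = 1/2 + 1/4 = 3/4.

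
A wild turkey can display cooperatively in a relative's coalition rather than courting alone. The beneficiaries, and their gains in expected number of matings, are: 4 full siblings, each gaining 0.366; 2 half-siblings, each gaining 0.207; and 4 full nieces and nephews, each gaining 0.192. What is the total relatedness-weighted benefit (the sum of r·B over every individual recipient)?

1.0275

r to a full sibling = 1/2 (full sibs share both parents — two paths of length 2: r = 2·(1/2)^2 = 1/2).
r to a half-sibling = 0.25 (half-sibs share one parent — one path of length 2: r = (1/2)^2 = 1/4).
r to a full niece or nephew = 0.25 (full aunt/uncle↔niece/nephew: two paths of length 3 through the shared grandparent pair: r = 2·(1/2)^3 = 1/4).
Summing one r·B term per recipient: 4·0.5·0.366 + 2·0.25·0.207 + 4·0.25·0.192 = 1.0275.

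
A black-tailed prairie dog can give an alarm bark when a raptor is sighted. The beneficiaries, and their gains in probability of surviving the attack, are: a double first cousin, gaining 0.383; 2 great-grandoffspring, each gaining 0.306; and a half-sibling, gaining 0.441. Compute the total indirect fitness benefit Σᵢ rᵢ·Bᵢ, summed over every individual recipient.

0.2825

r to a double first cousin = 0.25 (double first cousins share both grandparent pairs — four paths of length 4: r = 4·(1/2)^4 = 1/4).
r to a great-grandoffspring = 1/8 (three parent–offspring links: r = (1/2)^3 = 1/8).
r to a half-sibling = 0.25 (half-sibs share one parent — one path of length 2: r = (1/2)^2 = 1/4).
Summing one r·B term per recipient: 1·0.25·0.383 + 2·0.125·0.306 + 1·0.25·0.441 = 0.2825.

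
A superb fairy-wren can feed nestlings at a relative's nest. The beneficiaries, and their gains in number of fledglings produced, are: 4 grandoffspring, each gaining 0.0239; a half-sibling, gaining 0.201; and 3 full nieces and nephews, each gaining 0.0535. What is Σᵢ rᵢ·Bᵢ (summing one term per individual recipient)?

0.114275

r to a grandoffspring = 1/4 (two parent–offspring links: r = (1/2)^2 = 1/4).
r to a half-sibling = 0.25 (half-sibs share one parent — one path of length 2: r = (1/2)^2 = 1/4).
r to a full niece or nephew = 1/4 (full aunt/uncle↔niece/nephew: two paths of length 3 through the shared grandparent pair: r = 2·(1/2)^3 = 1/4).
Summing one r·B term per recipient: 4·0.25·0.0239 + 1·0.25·0.201 + 3·0.25·0.0535 = 0.114275.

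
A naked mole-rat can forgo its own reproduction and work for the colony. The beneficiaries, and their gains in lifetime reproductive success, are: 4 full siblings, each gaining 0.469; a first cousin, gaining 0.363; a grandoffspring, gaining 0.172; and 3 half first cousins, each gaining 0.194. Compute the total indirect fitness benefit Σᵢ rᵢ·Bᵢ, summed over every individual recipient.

r to a full sibling = 1/2 (full sibs share both parents — two paths of length 2: r = 2·(1/2)^2 = 1/2).
r to a first cousin = 1/8 (first cousins share one grandparent pair — two paths of length 4: r = 2·(1/2)^4 = 1/8).
r to a grandoffspring = 0.25 (two parent–offspring links: r = (1/2)^2 = 1/4).
r to a half first cousin = 0.0625 (half first cousins share one grandparent — one path of length 4: r = (1/2)^4 = 1/16).
Summing one r·B term per recipient: 4·0.5·0.469 + 1·0.125·0.363 + 1·0.25·0.172 + 3·0.0625·0.194 = 1.06275.

1.06275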